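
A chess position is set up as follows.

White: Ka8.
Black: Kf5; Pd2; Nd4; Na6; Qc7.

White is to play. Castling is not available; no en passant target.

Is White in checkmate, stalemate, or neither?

White to move; white king on a8.
In check: no.
King squares — a7: attacked by Qc7; b7: attacked by Qc7; b8: attacked by Na6.
Legal moves for White: none.
Not in check and no legal moves → stalemate.

stalemate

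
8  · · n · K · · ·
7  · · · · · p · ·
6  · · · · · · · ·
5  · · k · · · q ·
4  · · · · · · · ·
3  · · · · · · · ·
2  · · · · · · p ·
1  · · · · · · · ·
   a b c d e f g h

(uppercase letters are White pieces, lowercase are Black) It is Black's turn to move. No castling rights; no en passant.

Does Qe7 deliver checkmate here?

After Qe7: white king on e8; in check: yes, from the black queen on e7.
King squares — d7: attacked by Qe7; e7: attacked by Nc8; f7: attacked by Qe7; d8: attacked by Qe7; f8: attacked by Qe7.
White has no legal moves → checkmate.

yes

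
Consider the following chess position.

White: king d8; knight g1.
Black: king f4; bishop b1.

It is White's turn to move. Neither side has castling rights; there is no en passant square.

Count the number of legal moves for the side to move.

8

White to move; king on d8.
In check: no.
Legal moves: Ke8, Kc8, Ke7, Kd7, Kc7, Nh3+, Nf3, Ne2+.
Count: 8.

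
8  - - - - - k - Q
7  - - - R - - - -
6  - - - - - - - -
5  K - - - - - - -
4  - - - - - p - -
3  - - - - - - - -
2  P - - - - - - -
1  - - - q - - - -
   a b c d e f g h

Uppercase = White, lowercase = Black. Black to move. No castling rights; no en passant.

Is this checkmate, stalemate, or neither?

Black to move; black king on f8.
In check: yes, from the white queen on h8.
King squares — e7: attacked by Rd7; f7: attacked by Rd7; g7: attacked by Rd7; e8: attacked by Qh8; g8: attacked by Qh8.
Legal moves for Black: none.
In check with no legal moves → checkmate.

checkmate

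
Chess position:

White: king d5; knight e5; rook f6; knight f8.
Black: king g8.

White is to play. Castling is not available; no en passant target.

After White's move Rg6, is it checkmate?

no

After Rg6: black king on g8; in check: yes, from the white rook on g6.
Black has 2 legal replies: Kh8, Kxf8.
In check but a legal move exists → not checkmate.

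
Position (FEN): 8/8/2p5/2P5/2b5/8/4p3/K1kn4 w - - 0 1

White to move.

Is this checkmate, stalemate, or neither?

White to move; white king on a1.
In check: no.
King squares — b1: attacked by Kc1; a2: attacked by Bc4; b2: attacked by Kc1.
Legal moves for White: none.
Not in check and no legal moves → stalemate.

stalemate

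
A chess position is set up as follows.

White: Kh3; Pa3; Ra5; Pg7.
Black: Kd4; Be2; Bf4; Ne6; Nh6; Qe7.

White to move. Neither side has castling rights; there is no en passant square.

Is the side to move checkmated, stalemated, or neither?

neither

White to move; white king on h3.
In check: no.
Legal moves for White: Ra8, Ra7, Ra6, Rh5, Rg5, Rf5, Re5, Rd5+, Rc5, Rb5, Ra4+, Kg2, g8=Q, g8=R, g8=B, g8=N, a4.
White has 17 legal moves and is not in check → neither.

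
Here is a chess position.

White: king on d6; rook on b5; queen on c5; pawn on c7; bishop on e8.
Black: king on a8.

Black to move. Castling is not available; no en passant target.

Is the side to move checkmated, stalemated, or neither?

stalemate

Black to move; black king on a8.
In check: no.
King squares — a7: attacked by Qc5; b7: attacked by Rb5; b8: attacked by Rb5.
Legal moves for Black: none.
Not in check and no legal moves → stalemate.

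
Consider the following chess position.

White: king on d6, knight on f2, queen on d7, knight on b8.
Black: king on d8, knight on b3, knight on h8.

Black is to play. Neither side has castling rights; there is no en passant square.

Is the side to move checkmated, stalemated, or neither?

Black to move; black king on d8.
In check: yes, from the white queen on d7.
King squares — c7: attacked by Kd6; d7: attacked by Kd6; e7: attacked by Kd6; c8: attacked by Qd7; e8: attacked by Qd7.
Legal moves for Black: none.
In check with no legal moves → checkmate.

checkmate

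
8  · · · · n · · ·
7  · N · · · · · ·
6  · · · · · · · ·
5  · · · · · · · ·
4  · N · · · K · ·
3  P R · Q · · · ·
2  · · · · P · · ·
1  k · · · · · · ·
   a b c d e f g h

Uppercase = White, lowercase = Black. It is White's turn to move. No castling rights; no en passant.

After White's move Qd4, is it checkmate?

yes

After Qd4: black king on a1; in check: yes, from the white queen on d4.
King squares — b1: attacked by Rb3; a2: attacked by Nb4; b2: attacked by Rb3.
Black has no legal moves → checkmate.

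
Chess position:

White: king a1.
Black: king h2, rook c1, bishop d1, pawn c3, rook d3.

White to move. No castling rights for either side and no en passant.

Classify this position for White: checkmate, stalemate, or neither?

White to move; white king on a1.
In check: yes, from the black rook on c1.
Legal moves for White: Ka2.
White is in check but has 1 legal move → neither.

neither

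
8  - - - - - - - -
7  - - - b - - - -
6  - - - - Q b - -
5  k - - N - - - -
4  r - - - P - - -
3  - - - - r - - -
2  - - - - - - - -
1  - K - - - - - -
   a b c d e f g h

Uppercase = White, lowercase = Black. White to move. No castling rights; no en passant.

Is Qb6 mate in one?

After Qb6: black king on a5; in check: yes, from the white queen on b6.
King squares — a4: own rook; b4: attacked by Nd5; b5: attacked by Qb6; a6: attacked by Qb6; b6: attacked by Nd5.
Black has no legal moves → checkmate.

yes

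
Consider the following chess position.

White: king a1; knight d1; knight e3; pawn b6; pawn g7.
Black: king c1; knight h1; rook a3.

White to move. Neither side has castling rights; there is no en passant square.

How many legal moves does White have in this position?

White to move; king on a1.
In check: yes, from the black rook on a3.
Legal moves: none.
Count: 0.

0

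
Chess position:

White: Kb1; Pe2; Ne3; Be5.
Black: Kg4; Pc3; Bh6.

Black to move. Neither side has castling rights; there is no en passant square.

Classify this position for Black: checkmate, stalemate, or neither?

neither

Black to move; black king on g4.
In check: yes, from the white knight on e3.
King squares — f3: attacked by Pe2; g3: attacked by Be5; h3: available; f4: attacked by Be5; h4: available; f5: attacked by Ne3; g5: available; h5: available.
Legal moves for Black: Kh5, Kg5, Kh4, Kh3, Bxe3.
Black is in check but has 5 legal moves → neither.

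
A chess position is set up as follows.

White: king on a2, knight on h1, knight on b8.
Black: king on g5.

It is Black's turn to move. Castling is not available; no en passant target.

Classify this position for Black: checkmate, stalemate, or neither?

neither

Black to move; black king on g5.
In check: no.
Legal moves for Black: Kh6, Kg6, Kf6, Kh5, Kf5, Kh4, Kg4, Kf4.
Black has 8 legal moves and is not in check → neither.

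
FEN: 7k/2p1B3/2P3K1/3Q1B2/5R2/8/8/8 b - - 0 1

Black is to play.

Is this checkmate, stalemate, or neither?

stalemate

Black to move; black king on h8.
In check: no.
King squares — g7: attacked by Kg6; h7: attacked by Kg6; g8: attacked by Qd5.
Legal moves for Black: none.
Not in check and no legal moves → stalemate.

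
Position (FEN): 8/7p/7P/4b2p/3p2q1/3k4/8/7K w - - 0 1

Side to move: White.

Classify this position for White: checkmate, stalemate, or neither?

stalemate

White to move; white king on h1.
In check: no.
King squares — g1: attacked by Qg4; g2: attacked by Qg4; h2: attacked by Be5.
Legal moves for White: none.
Not in check and no legal moves → stalemate.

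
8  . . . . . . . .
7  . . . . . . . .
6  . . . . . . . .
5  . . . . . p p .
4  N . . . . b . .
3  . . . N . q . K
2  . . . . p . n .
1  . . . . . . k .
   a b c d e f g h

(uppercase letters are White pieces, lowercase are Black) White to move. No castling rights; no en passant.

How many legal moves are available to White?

0

White to move; king on h3.
In check: yes, from the black queen on f3.
Legal moves: none.
Count: 0.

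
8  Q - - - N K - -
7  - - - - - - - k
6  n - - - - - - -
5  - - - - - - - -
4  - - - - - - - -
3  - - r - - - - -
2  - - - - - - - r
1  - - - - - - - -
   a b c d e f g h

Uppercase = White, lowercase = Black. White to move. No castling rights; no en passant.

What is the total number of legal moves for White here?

White to move; king on f8.
In check: no.
Legal moves: Kf7, Ke7, Ng7, Nc7, Nf6+, Nd6, Qd8, Qc8, Qb8, Qb7+, Qa7+, Qc6, Qxa6, Qd5, Qe4+, Qf3, Qg2, Qh1.
Count: 18.

18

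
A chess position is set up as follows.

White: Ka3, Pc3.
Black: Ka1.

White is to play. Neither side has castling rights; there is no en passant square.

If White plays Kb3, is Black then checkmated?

After Kb3: black king on a1; in check: no.
Black is not in check, so this cannot be checkmate.

no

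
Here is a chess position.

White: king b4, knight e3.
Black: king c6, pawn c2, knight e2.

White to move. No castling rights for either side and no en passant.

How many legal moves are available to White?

White to move; king on b4.
In check: no.
Legal moves: Ka5, Kc4, Ka4, Kb3, Ka3, Nf5, Nd5, Ng4, Nc4, Ng2, Nxc2, Nf1, Nd1.
Count: 13.

13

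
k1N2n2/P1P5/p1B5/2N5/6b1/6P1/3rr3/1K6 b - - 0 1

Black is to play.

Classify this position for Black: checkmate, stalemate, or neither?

checkmate

Black to move; black king on a8.
In check: yes, from the white bishop on c6.
King squares — a7: attacked by Nc8; b7: attacked by Nc5; b8: attacked by Pa7.
Legal moves for Black: none.
In check with no legal moves → checkmate.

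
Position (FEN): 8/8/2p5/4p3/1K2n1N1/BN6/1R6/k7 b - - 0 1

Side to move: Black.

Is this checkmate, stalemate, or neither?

Black to move; black king on a1.
In check: yes, from the white knight on b3.
King squares — b1: attacked by Rb2; a2: attacked by Rb2; b2: attacked by Ba3.
Legal moves for Black: none.
In check with no legal moves → checkmate.

checkmate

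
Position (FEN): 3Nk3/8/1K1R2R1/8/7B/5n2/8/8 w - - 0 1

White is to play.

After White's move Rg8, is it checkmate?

After Rg8: black king on e8; in check: yes, from the white rook on g8.
King squares — d7: attacked by Rd6; e7: attacked by Bh4; f7: attacked by Nd8; d8: attacked by Bh4; f8: attacked by Rg8.
Black has no legal moves → checkmate.

yes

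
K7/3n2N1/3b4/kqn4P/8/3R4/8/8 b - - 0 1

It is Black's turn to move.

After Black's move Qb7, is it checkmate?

yes

After Qb7: white king on a8; in check: yes, from the black queen on b7.
King squares — a7: attacked by Qb7; b7: attacked by Nc5; b8: attacked by Bd6.
White has no legal moves → checkmate.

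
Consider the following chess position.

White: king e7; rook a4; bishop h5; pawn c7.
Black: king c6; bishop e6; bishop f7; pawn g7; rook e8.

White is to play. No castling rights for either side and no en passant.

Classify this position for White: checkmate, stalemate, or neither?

checkmate

White to move; white king on e7.
In check: yes, from the black rook on e8.
King squares — d6: attacked by Kc6; e6: attacked by Bf7; f6: attacked by Pg7; d7: attacked by Kc6; f7: attacked by Be6; d8: attacked by Re8; e8: attacked by Bf7; f8: attacked by Re8.
Legal moves for White: none.
In check with no legal moves → checkmate.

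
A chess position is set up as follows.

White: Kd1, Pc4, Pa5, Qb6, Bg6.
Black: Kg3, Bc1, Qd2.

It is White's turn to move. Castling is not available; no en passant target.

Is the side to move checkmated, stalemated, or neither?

checkmate

White to move; white king on d1.
In check: yes, from the black queen on d2.
King squares — c1: attacked by Qd2; e1: attacked by Qd2; c2: attacked by Qd2; d2: attacked by Bc1; e2: attacked by Qd2.
Legal moves for White: none.
In check with no legal moves → checkmate.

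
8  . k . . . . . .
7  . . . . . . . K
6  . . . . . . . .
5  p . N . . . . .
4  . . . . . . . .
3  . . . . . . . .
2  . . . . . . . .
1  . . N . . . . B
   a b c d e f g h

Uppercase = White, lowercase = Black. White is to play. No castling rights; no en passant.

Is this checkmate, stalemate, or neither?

neither

White to move; white king on h7.
In check: no.
Legal moves for White include: Kh8, Kg8, Kg7, Kh6, Kg6, Nd7+, Nb7, Ne6, Na6+, Ne4, Na4, N5d3, N5b3, Ba8, Bb7, Bc6, Bd5, Be4, ... (list truncated; more exist).
White has legal moves and is not in check → neither.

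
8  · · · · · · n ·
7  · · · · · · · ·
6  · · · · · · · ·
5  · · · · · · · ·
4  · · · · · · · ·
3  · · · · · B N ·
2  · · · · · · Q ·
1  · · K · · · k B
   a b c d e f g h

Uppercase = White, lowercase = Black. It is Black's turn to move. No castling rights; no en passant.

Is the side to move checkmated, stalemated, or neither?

Black to move; black king on g1.
In check: yes, from the white queen on g2.
King squares — f1: attacked by Qg2; h1: attacked by Qg2; f2: attacked by Qg2; g2: attacked by Bh1; h2: attacked by Qg2.
Legal moves for Black: none.
In check with no legal moves → checkmate.

checkmate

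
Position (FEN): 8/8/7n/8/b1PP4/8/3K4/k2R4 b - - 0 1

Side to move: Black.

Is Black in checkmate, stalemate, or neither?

Black to move; black king on a1.
In check: yes, from the white rook on d1.
King squares — b1: attacked by Rd1; a2: available; b2: available.
Legal moves for Black: Kb2, Ka2, Bxd1.
Black is in check but has 3 legal moves → neither.

neither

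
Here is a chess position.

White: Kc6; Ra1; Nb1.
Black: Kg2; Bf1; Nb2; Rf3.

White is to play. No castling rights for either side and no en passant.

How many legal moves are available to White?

17

White to move; king on c6.
In check: no.
Legal moves: Kd7, Kc7, Kb7, Kd6, Kb6, Kd5, Kc5, Nc3, Na3, Nd2, Ra8, Ra7, Ra6, Ra5, Ra4, Ra3, Ra2.
Count: 17.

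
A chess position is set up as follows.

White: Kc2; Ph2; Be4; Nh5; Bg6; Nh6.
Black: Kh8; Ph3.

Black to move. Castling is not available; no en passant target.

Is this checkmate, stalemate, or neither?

stalemate

Black to move; black king on h8.
In check: no.
King squares — g7: attacked by Nh5; h7: attacked by Bg6; g8: attacked by Nh6.
Legal moves for Black: none.
Not in check and no legal moves → stalemate.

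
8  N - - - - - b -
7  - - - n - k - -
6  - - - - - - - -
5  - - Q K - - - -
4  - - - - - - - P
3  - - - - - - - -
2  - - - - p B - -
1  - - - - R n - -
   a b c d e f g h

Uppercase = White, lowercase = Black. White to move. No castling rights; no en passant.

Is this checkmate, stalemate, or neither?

neither

White to move; white king on d5.
In check: no.
Legal moves for White include: Nc7, Nb6, Kd6, Kc6, Ke4, Kd4, Kc4, Qf8+, Qc8, Qe7+, Qc7, Qa7, Qd6, Qc6, Qb6, Qb5, Qa5, Qd4, ... (list truncated; more exist).
White has legal moves and is not in check → neither.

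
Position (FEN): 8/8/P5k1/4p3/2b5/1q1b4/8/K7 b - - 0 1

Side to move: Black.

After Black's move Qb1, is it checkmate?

yes

After Qb1: white king on a1; in check: yes, from the black queen on b1.
King squares — b1: attacked by Bd3; a2: attacked by Qb1; b2: attacked by Qb1.
White has no legal moves → checkmate.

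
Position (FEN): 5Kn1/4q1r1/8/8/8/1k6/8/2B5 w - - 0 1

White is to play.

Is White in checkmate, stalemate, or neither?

checkmate

White to move; white king on f8.
In check: yes, from the black queen on e7.
King squares — e7: attacked by Rg7; f7: attacked by Qe7; g7: attacked by Qe7; e8: attacked by Qe7; g8: attacked by Rg7.
Legal moves for White: none.
In check with no legal moves → checkmate.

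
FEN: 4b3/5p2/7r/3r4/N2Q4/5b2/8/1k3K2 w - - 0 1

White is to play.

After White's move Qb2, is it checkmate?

yes

After Qb2: black king on b1; in check: yes, from the white queen on b2.
King squares — a1: attacked by Qb2; c1: attacked by Qb2; a2: attacked by Qb2; b2: attacked by Na4; c2: attacked by Qb2.
Black has no legal moves → checkmate.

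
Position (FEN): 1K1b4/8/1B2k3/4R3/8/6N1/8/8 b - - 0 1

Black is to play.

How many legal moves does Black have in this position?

5

Black to move; king on e6.
In check: yes, from the white rook on e5.
Legal moves: Kf7, Kd7, Kf6, Kd6, Kxe5.
Count: 5.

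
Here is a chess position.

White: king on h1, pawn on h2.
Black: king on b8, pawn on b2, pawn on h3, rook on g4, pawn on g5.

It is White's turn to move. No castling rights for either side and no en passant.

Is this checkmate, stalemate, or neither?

White to move; white king on h1.
In check: no.
King squares — g1: attacked by Rg4; g2: attacked by Ph3; h2: own pawn.
Legal moves for White: none.
Not in check and no legal moves → stalemate.

stalemate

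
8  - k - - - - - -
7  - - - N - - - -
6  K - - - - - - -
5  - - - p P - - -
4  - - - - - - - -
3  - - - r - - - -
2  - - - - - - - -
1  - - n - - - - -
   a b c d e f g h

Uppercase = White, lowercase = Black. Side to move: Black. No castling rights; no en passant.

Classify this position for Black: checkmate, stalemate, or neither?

Black to move; black king on b8.
In check: yes, from the white knight on d7.
King squares — a7: attacked by Ka6; b7: attacked by Ka6; c7: available; a8: available; c8: available.
Legal moves for Black: Kc8, Ka8, Kc7.
Black is in check but has 3 legal moves → neither.

neither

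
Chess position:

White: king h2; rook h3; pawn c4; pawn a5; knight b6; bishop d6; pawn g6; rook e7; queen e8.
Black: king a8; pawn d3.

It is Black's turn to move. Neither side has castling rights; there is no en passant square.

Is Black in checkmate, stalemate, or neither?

Black to move; black king on a8.
In check: yes, from the white knight on b6 and the white queen on e8.
King squares — a7: attacked by Re7; b7: attacked by Re7; b8: attacked by Bd6.
Legal moves for Black: none.
In check with no legal moves → checkmate.

checkmate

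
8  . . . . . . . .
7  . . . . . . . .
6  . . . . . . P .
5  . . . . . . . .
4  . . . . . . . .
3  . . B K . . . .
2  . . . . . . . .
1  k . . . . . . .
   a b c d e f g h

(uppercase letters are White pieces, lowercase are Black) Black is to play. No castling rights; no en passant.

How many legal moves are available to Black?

2

Black to move; king on a1.
In check: yes, from the white bishop on c3.
Legal moves: Ka2, Kb1.
Count: 2.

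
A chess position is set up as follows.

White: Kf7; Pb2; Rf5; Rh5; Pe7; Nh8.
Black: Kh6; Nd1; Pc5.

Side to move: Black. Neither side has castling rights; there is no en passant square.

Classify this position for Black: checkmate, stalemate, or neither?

checkmate

Black to move; black king on h6.
In check: yes, from the white rook on h5.
King squares — g5: attacked by Rf5; h5: attacked by Rf5; g6: attacked by Kf7; g7: attacked by Kf7; h7: attacked by Rh5.
Legal moves for Black: none.
In check with no legal moves → checkmate.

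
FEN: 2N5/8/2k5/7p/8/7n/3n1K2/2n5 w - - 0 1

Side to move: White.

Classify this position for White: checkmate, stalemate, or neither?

neither

White to move; white king on f2.
In check: yes, from the black knight on h3.
Legal moves for White: Kg3, Ke3, Kg2, Ke1.
White is in check but has 4 legal moves → neither.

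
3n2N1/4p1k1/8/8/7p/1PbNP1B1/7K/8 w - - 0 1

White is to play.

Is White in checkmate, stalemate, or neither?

neither

White to move; white king on h2.
In check: no.
Legal moves for White include: Nxe7, Nh6, Nf6, Bb8, Bc7, Bd6, Be5+, Bxh4, Bf4, Bf2, Be1, Ne5, Nc5, Nf4, Nb4, Nf2, Nb2, Ne1, ... (list truncated; more exist).
White has legal moves and is not in check → neither.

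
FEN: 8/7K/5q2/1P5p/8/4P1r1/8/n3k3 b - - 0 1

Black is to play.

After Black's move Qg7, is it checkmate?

After Qg7: white king on h7; in check: yes, from the black queen on g7.
King squares — g6: attacked by Rg3; h6: attacked by Qg7; g7: attacked by Rg3; g8: attacked by Qg7; h8: attacked by Qg7.
White has no legal moves → checkmate.

yes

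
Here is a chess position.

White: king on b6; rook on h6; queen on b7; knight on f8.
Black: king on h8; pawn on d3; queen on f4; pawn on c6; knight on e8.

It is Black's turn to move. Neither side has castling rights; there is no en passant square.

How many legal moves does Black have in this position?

Black to move; king on h8.
In check: yes, from the white rook on h6.
Legal moves: Kg8, Qxh6.
Count: 2.

2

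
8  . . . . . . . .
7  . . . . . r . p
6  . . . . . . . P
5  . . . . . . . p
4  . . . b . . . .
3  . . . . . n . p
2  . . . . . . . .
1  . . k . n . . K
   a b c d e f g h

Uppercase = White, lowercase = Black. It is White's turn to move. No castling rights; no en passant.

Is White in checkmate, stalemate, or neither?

White to move; white king on h1.
In check: no.
King squares — g1: attacked by Nf3; g2: attacked by Ne1; h2: attacked by Nf3.
Legal moves for White: none.
Not in check and no legal moves → stalemate.

stalemate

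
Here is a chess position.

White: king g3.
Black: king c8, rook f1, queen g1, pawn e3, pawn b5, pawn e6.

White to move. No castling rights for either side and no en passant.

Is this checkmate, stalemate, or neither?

neither

White to move; white king on g3.
In check: yes, from the black queen on g1.
Legal moves for White: Kh4, Kh3.
White is in check but has 2 legal moves → neither.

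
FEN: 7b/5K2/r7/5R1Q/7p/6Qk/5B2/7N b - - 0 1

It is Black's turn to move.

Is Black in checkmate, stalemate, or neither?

checkmate

Black to move; black king on h3.
In check: yes, from the white queen on g3.
King squares — g2: attacked by Qg3; h2: attacked by Qg3; g3: attacked by Nh1; g4: attacked by Qg3; h4: own pawn.
Legal moves for Black: none.
In check with no legal moves → checkmate.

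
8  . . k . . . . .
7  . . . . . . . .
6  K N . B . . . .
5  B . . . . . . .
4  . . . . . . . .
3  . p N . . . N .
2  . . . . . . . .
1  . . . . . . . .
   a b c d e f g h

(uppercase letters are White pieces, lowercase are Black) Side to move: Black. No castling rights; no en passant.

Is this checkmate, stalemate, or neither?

neither

Black to move; black king on c8.
In check: yes, from the white knight on b6.
King squares — b7: attacked by Ka6; c7: attacked by Bd6; d7: attacked by Nb6; b8: attacked by Bd6; d8: available.
Legal moves for Black: Kd8.
Black is in check but has 1 legal move → neither.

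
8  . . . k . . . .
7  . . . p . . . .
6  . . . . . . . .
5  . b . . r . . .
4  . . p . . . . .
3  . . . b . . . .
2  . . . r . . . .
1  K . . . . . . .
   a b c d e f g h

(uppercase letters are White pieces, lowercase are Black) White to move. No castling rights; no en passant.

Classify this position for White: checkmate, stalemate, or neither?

White to move; white king on a1.
In check: no.
King squares — b1: attacked by Bd3; a2: attacked by Rd2; b2: attacked by Rd2.
Legal moves for White: none.
Not in check and no legal moves → stalemate.

stalemate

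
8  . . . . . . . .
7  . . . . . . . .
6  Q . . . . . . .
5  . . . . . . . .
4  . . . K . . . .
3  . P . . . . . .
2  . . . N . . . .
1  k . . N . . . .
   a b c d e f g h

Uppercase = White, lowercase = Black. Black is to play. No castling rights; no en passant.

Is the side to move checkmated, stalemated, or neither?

checkmate

Black to move; black king on a1.
In check: yes, from the white queen on a6.
King squares — b1: attacked by Nd2; a2: attacked by Qa6; b2: attacked by Nd1.
Legal moves for Black: none.
In check with no legal moves → checkmate.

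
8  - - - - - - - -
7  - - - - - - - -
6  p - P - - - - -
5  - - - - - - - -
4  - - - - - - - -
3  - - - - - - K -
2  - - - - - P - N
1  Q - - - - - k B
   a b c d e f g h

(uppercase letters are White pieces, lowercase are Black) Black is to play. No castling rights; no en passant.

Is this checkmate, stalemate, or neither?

Black to move; black king on g1.
In check: yes, from the white queen on a1.
King squares — f1: attacked by Qa1; h1: attacked by Qa1; f2: attacked by Kg3; g2: attacked by Bh1; h2: attacked by Kg3.
Legal moves for Black: none.
In check with no legal moves → checkmate.

checkmate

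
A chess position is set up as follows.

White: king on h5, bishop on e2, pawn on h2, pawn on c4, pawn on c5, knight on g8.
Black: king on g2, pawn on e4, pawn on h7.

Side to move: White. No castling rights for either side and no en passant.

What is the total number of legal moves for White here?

White to move; king on h5.
In check: no.
Legal moves: Ne7, Nh6, Nf6, Kh6, Kg5, Kh4, Kg4, Bg4, Bf3+, Bd3, Bf1+, Bd1, c6, h3, h4.
Count: 15.

15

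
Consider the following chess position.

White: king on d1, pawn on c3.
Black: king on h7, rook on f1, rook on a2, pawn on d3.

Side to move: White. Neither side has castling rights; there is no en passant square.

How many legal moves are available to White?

0

White to move; king on d1.
In check: yes, from the black rook on f1.
Legal moves: none.
Count: 0.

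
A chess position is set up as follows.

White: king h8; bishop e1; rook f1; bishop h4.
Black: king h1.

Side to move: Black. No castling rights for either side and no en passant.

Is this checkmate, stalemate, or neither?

Black to move; black king on h1.
In check: yes, from the white rook on f1.
King squares — g1: attacked by Rf1; g2: available; h2: available.
Legal moves for Black: Kh2, Kg2.
Black is in check but has 2 legal moves → neither.

neither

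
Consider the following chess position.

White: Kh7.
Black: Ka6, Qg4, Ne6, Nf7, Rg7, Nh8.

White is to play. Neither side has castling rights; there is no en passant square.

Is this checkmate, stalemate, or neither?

White to move; white king on h7.
In check: yes, from the black rook on g7.
King squares — g6: attacked by Qg4; h6: attacked by Nf7; g7: attacked by Qg4; g8: attacked by Rg7; h8: attacked by Nf7.
Legal moves for White: none.
In check with no legal moves → checkmate.

checkmate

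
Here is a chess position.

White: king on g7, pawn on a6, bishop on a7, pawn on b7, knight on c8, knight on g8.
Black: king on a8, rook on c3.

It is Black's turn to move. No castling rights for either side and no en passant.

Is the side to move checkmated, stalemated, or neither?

checkmate

Black to move; black king on a8.
In check: yes, from the white pawn on b7.
King squares — a7: attacked by Nc8; b7: attacked by Pa6; b8: attacked by Ba7.
Legal moves for Black: none.
In check with no legal moves → checkmate.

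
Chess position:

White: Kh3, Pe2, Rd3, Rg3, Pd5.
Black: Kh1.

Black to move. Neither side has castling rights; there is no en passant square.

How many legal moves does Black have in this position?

0

Black to move; king on h1.
In check: no.
Legal moves: none.
Count: 0.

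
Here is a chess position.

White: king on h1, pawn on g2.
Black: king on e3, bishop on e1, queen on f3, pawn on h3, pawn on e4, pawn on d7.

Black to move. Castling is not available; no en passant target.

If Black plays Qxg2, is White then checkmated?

After Qxg2: white king on h1; in check: yes, from the black queen on g2.
King squares — g1: attacked by Qg2; g2: attacked by Ph3; h2: attacked by Qg2.
White has no legal moves → checkmate.

yes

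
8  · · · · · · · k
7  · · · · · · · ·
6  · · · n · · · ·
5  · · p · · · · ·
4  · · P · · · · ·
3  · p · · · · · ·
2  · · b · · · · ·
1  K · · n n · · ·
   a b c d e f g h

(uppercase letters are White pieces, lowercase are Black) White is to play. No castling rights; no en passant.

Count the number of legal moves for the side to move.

White to move; king on a1.
In check: no.
Legal moves: none.
Count: 0.

0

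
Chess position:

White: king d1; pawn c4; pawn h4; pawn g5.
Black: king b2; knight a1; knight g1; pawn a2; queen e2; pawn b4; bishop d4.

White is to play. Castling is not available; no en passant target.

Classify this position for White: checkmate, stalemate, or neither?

White to move; white king on d1.
In check: yes, from the black queen on e2.
King squares — c1: attacked by Kb2; e1: attacked by Qe2; c2: attacked by Na1; d2: attacked by Qe2; e2: attacked by Ng1.
Legal moves for White: none.
In check with no legal moves → checkmate.

checkmate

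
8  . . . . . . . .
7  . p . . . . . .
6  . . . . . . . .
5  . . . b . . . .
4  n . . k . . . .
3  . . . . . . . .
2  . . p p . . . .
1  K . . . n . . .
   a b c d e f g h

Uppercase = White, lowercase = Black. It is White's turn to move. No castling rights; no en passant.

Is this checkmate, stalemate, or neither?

stalemate

White to move; white king on a1.
In check: no.
King squares — b1: attacked by Pc2; a2: attacked by Bd5; b2: attacked by Na4.
Legal moves for White: none.
Not in check and no legal moves → stalemate.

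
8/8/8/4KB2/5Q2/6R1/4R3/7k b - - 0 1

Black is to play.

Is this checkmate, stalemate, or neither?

stalemate

Black to move; black king on h1.
In check: no.
King squares — g1: attacked by Rg3; g2: attacked by Re2; h2: attacked by Re2.
Legal moves for Black: none.
Not in check and no legal moves → stalemate.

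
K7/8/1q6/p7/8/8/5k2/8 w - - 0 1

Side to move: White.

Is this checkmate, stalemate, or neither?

stalemate

White to move; white king on a8.
In check: no.
King squares — a7: attacked by Qb6; b7: attacked by Qb6; b8: attacked by Qb6.
Legal moves for White: none.
Not in check and no legal moves → stalemate.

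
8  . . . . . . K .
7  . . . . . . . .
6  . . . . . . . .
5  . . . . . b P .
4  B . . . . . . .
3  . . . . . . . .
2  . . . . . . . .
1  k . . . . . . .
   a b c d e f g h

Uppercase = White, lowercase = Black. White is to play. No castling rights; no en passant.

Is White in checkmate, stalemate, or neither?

White to move; white king on g8.
In check: no.
Legal moves for White: Kh8, Kf8, Kg7, Kf7, Be8, Bd7, Bc6, Bb5, Bb3, Bc2, Bd1, g6.
White has 12 legal moves and is not in check → neither.

neither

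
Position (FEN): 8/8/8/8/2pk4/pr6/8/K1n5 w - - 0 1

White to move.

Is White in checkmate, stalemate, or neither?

White to move; white king on a1.
In check: no.
King squares — b1: attacked by Rb3; a2: attacked by Nc1; b2: attacked by Pa3.
Legal moves for White: none.
Not in check and no legal moves → stalemate.

stalemate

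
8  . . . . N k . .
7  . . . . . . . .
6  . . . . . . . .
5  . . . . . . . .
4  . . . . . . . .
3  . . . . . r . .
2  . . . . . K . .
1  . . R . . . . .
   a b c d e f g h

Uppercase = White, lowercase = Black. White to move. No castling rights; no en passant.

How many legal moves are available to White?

5

White to move; king on f2.
In check: yes, from the black rook on f3.
Legal moves: Kxf3, Kg2, Ke2, Kg1, Ke1.
Count: 5.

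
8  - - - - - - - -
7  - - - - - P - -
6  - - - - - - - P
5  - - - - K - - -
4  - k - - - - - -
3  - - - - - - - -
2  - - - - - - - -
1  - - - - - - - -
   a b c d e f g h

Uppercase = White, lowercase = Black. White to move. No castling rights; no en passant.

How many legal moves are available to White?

White to move; king on e5.
In check: no.
Legal moves: Kf6, Ke6, Kd6, Kf5, Kd5, Kf4, Ke4, Kd4, f8=Q+, f8=R, f8=B+, f8=N, h7.
Count: 13.

13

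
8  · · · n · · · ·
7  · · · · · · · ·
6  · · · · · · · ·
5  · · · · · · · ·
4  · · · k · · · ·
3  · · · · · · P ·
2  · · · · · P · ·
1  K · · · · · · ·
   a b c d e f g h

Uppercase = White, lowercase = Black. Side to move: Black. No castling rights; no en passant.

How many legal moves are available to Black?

11

Black to move; king on d4.
In check: no.
Legal moves: Nf7, Nb7, Ne6, Nc6, Ke5, Kd5, Kc5, Ke4, Kc4, Kd3, Kc3.
Count: 11.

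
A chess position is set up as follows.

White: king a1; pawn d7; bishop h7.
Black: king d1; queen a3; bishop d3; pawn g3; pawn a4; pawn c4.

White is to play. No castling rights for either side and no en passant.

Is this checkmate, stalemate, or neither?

checkmate

White to move; white king on a1.
In check: yes, from the black queen on a3.
King squares — b1: attacked by Bd3; a2: attacked by Qa3; b2: attacked by Qa3.
Legal moves for White: none.
In check with no legal moves → checkmate.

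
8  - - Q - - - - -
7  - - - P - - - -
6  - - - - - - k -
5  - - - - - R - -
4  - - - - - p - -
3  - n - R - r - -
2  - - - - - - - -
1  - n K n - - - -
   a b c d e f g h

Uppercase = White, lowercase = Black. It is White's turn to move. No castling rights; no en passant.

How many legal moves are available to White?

White to move; king on c1.
In check: yes, from the black knight on b3.
Legal moves: Kc2, Kxd1, Kxb1, Rxb3.
Count: 4.

4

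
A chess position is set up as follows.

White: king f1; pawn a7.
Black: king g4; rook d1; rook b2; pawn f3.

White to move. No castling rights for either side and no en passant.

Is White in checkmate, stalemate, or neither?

White to move; white king on f1.
In check: yes, from the black rook on d1.
King squares — e1: attacked by Rd1; g1: attacked by Rd1; e2: attacked by Rb2; f2: attacked by Rb2; g2: attacked by Rb2.
Legal moves for White: none.
In check with no legal moves → checkmate.

checkmate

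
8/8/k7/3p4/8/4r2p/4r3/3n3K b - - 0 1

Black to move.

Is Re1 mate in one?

no

After Re1: white king on h1; in check: yes, from the black rook on e1.
White has 1 legal reply: Kh2.
In check but a legal move exists → not checkmate.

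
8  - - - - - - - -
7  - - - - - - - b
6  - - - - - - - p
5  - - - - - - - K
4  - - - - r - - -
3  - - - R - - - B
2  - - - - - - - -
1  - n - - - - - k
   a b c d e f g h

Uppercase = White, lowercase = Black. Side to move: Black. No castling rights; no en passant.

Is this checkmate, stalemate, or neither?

Black to move; black king on h1.
In check: no.
Legal moves for Black include: Bg8, Bg6+, Bf5, Re8, Re7, Re6, Re5+, Rh4+, Rg4, Rf4, Rd4, Rc4, Rb4, Ra4, Re3, Re2, Re1, Kh2, ... (list truncated; more exist).
Black has legal moves and is not in check → neither.

neither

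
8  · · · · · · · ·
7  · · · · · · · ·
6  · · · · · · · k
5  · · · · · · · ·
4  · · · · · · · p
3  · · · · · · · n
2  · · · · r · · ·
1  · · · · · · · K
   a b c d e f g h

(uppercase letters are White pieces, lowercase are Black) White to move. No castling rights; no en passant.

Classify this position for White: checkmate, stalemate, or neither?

stalemate

White to move; white king on h1.
In check: no.
King squares — g1: attacked by Nh3; g2: attacked by Re2; h2: attacked by Re2.
Legal moves for White: none.
Not in check and no legal moves → stalemate.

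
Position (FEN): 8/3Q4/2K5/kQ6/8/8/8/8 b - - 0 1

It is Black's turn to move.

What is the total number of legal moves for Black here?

Black to move; king on a5.
In check: yes, from the white queen on b5.
Legal moves: none.
Count: 0.

0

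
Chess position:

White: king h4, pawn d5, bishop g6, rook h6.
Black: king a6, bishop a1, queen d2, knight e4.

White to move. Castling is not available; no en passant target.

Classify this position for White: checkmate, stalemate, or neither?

White to move; white king on h4.
In check: no.
Legal moves for White: Rh8, Rh7, Rh5, Be8+, Bh7+, Bf7+, Bh5+, Bf5+, Bxe4+, Kh5, Kg4, Kh3, d6.
White has 13 legal moves and is not in check → neither.

neither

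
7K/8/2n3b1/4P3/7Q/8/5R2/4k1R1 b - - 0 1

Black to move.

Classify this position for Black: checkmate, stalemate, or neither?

checkmate

Black to move; black king on e1.
In check: yes, from the white rook on g1.
King squares — d1: attacked by Rg1; f1: attacked by Rg1; d2: attacked by Rf2; e2: attacked by Rf2; f2: attacked by Qh4.
Legal moves for Black: none.
In check with no legal moves → checkmate.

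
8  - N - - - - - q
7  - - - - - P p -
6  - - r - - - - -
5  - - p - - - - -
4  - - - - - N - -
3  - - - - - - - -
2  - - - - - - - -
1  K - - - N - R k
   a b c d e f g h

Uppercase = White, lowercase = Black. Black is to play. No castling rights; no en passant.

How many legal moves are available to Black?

2

Black to move; king on h1.
In check: yes, from the white rook on g1.
Legal moves: Kh2, Kxg1.
Count: 2.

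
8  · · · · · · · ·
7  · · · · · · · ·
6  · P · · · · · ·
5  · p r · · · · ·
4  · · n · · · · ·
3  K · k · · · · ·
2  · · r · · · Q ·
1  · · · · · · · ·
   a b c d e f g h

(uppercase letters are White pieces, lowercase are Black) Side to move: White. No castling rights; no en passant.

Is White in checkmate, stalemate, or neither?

White to move; white king on a3.
In check: yes, from the black knight on c4.
King squares — a2: attacked by Rc2; b2: attacked by Rc2; b3: attacked by Kc3; a4: attacked by Pb5; b4: attacked by Kc3.
Legal moves for White: none.
In check with no legal moves → checkmate.

checkmate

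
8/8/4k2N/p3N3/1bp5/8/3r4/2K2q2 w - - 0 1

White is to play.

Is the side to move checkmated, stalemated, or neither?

White to move; white king on c1.
In check: yes, from the black queen on f1.
King squares — b1: attacked by Qf1; d1: attacked by Qf1; b2: attacked by Rd2; c2: attacked by Rd2; d2: attacked by Bb4.
Legal moves for White: none.
In check with no legal moves → checkmate.

checkmate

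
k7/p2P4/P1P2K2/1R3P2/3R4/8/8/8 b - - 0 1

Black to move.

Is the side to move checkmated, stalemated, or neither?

stalemate

Black to move; black king on a8.
In check: no.
King squares — a7: own pawn; b7: attacked by Rb5; b8: attacked by Rb5.
Legal moves for Black: none.
Not in check and no legal moves → stalemate.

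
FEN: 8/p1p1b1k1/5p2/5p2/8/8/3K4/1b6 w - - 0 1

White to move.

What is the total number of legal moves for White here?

White to move; king on d2.
In check: no.
Legal moves: Ke3, Kc3, Ke2, Ke1, Kd1, Kc1.
Count: 6.

6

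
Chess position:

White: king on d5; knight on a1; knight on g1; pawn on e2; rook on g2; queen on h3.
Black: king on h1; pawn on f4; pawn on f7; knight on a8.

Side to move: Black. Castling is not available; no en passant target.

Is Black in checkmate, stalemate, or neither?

checkmate

Black to move; black king on h1.
In check: yes, from the white queen on h3.
King squares — g1: attacked by Rg2; g2: attacked by Qh3; h2: attacked by Rg2.
Legal moves for Black: none.
In check with no legal moves → checkmate.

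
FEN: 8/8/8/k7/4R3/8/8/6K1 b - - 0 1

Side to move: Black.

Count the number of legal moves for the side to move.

3

Black to move; king on a5.
In check: no.
Legal moves: Kb6, Ka6, Kb5.
Count: 3.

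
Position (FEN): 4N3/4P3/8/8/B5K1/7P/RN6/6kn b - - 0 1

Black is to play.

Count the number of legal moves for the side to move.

Black to move; king on g1.
In check: no.
Legal moves: Ng3, Nf2+, Kh2, Kg2, Kf2, Kf1.
Count: 6.

6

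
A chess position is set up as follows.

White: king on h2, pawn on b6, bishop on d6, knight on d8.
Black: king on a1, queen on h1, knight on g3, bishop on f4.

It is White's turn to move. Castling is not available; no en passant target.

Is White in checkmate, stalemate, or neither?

White to move; white king on h2.
In check: yes, from the black queen on h1.
King squares — g1: attacked by Qh1; h1: attacked by Ng3; g2: attacked by Qh1; g3: attacked by Bf4; h3: attacked by Qh1.
Legal moves for White: none.
In check with no legal moves → checkmate.

checkmate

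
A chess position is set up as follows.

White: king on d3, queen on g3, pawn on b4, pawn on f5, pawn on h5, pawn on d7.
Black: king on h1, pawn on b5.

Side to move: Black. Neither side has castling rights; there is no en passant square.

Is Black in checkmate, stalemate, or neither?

Black to move; black king on h1.
In check: no.
King squares — g1: attacked by Qg3; g2: attacked by Qg3; h2: attacked by Qg3.
Legal moves for Black: none.
Not in check and no legal moves → stalemate.

stalemate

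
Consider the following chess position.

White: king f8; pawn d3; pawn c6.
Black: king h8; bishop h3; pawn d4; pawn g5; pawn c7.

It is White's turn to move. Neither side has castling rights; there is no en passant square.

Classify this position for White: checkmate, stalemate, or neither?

neither

White to move; white king on f8.
In check: no.
Legal moves for White: Ke8, Kf7, Ke7.
White has 3 legal moves and is not in check → neither.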